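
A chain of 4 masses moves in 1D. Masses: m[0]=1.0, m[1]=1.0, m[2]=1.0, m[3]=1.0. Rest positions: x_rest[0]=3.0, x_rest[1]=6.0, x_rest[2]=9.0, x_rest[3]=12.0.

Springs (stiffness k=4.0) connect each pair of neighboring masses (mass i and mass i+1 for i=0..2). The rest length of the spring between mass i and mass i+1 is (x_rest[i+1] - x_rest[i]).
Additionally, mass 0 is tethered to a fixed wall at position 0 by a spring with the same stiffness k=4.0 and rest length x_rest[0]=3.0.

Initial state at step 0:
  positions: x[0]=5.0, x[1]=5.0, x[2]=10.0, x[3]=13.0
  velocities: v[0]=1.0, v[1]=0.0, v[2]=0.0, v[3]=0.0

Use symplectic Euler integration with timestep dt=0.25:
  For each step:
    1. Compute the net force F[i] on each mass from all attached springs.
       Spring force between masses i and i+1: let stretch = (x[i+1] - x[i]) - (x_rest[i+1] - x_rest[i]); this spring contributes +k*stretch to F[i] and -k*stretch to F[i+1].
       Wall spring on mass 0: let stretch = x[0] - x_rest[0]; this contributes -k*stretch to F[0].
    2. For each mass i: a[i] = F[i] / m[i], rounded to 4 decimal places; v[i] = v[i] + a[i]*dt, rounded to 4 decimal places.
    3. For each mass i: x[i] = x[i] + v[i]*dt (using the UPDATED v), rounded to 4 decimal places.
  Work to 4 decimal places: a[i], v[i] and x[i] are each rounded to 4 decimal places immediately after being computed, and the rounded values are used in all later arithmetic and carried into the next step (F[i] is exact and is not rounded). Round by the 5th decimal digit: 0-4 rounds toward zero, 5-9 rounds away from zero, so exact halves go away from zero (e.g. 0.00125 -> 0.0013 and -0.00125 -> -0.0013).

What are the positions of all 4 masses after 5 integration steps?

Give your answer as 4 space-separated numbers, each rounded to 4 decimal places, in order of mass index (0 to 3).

Step 0: x=[5.0000 5.0000 10.0000 13.0000] v=[1.0000 0.0000 0.0000 0.0000]
Step 1: x=[4.0000 6.2500 9.5000 13.0000] v=[-4.0000 5.0000 -2.0000 0.0000]
Step 2: x=[2.5625 7.7500 9.0625 12.8750] v=[-5.7500 6.0000 -1.7500 -0.5000]
Step 3: x=[1.7813 8.2813 9.2500 12.5469] v=[-3.1250 2.1250 0.7500 -1.3125]
Step 4: x=[2.1797 7.4297 10.0196 12.1446] v=[1.5937 -3.4063 3.0782 -1.6094]
Step 5: x=[3.3457 5.9131 10.6729 11.9610] v=[4.6640 -6.0664 2.6133 -0.7344]

Answer: 3.3457 5.9131 10.6729 11.9610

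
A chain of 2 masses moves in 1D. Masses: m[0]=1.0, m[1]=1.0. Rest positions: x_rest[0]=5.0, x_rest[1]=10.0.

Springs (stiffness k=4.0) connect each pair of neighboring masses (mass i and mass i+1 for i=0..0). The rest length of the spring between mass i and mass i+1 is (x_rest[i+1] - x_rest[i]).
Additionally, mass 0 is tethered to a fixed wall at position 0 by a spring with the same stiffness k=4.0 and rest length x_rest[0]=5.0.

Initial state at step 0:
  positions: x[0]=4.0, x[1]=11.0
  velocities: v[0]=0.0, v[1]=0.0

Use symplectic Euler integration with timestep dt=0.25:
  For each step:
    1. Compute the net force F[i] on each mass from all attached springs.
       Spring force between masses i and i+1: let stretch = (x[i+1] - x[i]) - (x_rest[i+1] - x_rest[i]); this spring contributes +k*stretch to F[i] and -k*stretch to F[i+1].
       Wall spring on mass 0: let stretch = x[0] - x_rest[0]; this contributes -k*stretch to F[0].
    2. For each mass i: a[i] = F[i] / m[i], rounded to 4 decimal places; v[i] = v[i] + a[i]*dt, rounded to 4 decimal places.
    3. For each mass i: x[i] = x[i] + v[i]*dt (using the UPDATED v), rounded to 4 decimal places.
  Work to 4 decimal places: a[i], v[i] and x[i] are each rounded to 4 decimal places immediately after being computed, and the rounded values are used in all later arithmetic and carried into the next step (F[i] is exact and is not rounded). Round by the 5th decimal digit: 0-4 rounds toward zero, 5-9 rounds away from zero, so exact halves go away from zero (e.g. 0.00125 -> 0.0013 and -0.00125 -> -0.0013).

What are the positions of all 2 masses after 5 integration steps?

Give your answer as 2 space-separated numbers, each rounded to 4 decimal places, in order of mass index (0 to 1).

Step 0: x=[4.0000 11.0000] v=[0.0000 0.0000]
Step 1: x=[4.7500 10.5000] v=[3.0000 -2.0000]
Step 2: x=[5.7500 9.8125] v=[4.0000 -2.7500]
Step 3: x=[6.3281 9.3594] v=[2.3125 -1.8125]
Step 4: x=[6.0820 9.3985] v=[-0.9843 0.1562]
Step 5: x=[5.1446 9.8584] v=[-3.7498 1.8397]

Answer: 5.1446 9.8584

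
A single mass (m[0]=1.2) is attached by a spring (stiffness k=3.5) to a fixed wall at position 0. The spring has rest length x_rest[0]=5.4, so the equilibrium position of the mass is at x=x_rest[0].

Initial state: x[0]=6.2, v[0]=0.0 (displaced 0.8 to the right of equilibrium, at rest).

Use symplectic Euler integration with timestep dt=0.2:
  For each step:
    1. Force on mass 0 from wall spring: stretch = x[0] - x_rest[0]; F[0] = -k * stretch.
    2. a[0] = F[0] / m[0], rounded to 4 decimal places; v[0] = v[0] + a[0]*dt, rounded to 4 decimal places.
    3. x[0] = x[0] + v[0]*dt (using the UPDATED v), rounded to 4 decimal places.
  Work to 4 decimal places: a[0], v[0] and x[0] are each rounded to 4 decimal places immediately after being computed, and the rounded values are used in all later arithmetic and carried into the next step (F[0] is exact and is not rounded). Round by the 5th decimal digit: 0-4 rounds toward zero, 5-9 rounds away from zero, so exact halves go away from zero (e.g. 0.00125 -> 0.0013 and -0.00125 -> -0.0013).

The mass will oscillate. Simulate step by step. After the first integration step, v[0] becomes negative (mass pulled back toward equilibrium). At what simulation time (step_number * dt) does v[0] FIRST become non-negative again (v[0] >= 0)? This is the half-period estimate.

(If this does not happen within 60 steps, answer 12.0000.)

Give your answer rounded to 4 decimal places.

Step 0: x=[6.2000] v=[0.0000]
Step 1: x=[6.1067] v=[-0.4667]
Step 2: x=[5.9309] v=[-0.8789]
Step 3: x=[5.6932] v=[-1.1886]
Step 4: x=[5.4213] v=[-1.3596]
Step 5: x=[5.1469] v=[-1.3720]
Step 6: x=[4.9020] v=[-1.2244]
Step 7: x=[4.7152] v=[-0.9339]
Step 8: x=[4.6083] v=[-0.5344]
Step 9: x=[4.5938] v=[-0.0726]
Step 10: x=[4.6733] v=[0.3977]
First v>=0 after going negative at step 10, time=2.0000

Answer: 2.0000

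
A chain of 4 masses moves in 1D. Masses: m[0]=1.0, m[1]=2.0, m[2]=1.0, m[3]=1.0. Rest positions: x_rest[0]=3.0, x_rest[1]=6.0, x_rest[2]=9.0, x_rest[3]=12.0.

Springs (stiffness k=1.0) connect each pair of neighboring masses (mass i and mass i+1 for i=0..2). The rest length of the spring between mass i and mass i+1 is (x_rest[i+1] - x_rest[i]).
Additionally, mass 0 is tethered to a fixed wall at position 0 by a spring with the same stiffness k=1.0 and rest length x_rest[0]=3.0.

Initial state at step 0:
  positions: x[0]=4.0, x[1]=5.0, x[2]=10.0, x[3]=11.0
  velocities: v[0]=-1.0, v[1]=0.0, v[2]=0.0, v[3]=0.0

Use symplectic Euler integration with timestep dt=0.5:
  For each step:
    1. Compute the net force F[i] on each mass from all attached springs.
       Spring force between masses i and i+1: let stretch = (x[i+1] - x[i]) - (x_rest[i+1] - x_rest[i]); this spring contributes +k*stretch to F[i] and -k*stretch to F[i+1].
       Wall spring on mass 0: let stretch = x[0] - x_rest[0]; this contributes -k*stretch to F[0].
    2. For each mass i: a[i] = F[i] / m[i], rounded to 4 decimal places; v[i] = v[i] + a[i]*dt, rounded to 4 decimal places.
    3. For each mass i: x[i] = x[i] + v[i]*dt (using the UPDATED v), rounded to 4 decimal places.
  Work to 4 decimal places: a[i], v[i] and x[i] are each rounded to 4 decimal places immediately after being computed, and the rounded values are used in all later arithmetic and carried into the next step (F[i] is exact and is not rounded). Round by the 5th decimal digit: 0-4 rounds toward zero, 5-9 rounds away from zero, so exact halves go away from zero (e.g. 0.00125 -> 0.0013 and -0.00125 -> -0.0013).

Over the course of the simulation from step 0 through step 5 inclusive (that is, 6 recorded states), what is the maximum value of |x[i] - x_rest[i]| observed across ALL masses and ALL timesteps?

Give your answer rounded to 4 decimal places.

Step 0: x=[4.0000 5.0000 10.0000 11.0000] v=[-1.0000 0.0000 0.0000 0.0000]
Step 1: x=[2.7500 5.5000 9.0000 11.5000] v=[-2.5000 1.0000 -2.0000 1.0000]
Step 2: x=[1.5000 6.0938 7.7500 12.1250] v=[-2.5000 1.1875 -2.5000 1.2500]
Step 3: x=[1.0235 6.3204 7.1797 12.4063] v=[-0.9531 0.4531 -1.1406 0.5625]
Step 4: x=[1.6153 5.9923 7.7013 12.1309] v=[1.1836 -0.6563 1.0431 -0.5508]
Step 5: x=[2.8976 5.3307 8.9030 11.4981] v=[2.5645 -1.3233 2.4034 -1.2656]
Max displacement = 1.9765

Answer: 1.9765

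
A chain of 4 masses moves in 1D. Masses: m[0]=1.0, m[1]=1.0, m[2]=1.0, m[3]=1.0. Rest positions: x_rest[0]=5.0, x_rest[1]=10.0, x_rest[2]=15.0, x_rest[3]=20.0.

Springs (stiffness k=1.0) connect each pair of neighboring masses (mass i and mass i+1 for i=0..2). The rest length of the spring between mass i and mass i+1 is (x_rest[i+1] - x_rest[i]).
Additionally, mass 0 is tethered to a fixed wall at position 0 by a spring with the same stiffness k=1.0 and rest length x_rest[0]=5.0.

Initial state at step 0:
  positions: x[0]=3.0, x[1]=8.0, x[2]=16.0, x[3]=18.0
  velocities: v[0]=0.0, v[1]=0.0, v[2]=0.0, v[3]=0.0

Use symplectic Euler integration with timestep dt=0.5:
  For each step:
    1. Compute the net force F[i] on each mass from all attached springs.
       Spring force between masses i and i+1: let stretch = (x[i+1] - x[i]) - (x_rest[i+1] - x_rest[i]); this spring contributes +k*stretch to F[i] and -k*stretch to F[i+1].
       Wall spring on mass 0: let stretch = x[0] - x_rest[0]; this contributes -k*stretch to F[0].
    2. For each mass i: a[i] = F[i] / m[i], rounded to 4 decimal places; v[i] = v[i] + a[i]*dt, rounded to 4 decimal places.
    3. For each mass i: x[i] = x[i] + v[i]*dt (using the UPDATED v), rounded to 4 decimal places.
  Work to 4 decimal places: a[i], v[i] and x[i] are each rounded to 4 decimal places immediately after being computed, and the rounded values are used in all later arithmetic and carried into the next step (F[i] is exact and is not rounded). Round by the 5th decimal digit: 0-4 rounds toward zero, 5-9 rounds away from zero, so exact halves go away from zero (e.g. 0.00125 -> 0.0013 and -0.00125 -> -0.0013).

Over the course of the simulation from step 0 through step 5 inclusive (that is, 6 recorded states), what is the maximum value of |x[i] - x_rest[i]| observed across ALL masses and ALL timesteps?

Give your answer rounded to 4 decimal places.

Step 0: x=[3.0000 8.0000 16.0000 18.0000] v=[0.0000 0.0000 0.0000 0.0000]
Step 1: x=[3.5000 8.7500 14.5000 18.7500] v=[1.0000 1.5000 -3.0000 1.5000]
Step 2: x=[4.4375 9.6250 12.6250 19.6875] v=[1.8750 1.7500 -3.7500 1.8750]
Step 3: x=[5.5625 9.9532 11.7656 20.1094] v=[2.2500 0.6563 -1.7188 0.8438]
Step 4: x=[6.3946 9.6368 12.5391 19.6954] v=[1.6641 -0.6329 1.5469 -0.8281]
Step 5: x=[6.4386 9.2354 14.3761 18.7423] v=[0.0879 -0.8029 3.6739 -1.9063]
Max displacement = 3.2344

Answer: 3.2344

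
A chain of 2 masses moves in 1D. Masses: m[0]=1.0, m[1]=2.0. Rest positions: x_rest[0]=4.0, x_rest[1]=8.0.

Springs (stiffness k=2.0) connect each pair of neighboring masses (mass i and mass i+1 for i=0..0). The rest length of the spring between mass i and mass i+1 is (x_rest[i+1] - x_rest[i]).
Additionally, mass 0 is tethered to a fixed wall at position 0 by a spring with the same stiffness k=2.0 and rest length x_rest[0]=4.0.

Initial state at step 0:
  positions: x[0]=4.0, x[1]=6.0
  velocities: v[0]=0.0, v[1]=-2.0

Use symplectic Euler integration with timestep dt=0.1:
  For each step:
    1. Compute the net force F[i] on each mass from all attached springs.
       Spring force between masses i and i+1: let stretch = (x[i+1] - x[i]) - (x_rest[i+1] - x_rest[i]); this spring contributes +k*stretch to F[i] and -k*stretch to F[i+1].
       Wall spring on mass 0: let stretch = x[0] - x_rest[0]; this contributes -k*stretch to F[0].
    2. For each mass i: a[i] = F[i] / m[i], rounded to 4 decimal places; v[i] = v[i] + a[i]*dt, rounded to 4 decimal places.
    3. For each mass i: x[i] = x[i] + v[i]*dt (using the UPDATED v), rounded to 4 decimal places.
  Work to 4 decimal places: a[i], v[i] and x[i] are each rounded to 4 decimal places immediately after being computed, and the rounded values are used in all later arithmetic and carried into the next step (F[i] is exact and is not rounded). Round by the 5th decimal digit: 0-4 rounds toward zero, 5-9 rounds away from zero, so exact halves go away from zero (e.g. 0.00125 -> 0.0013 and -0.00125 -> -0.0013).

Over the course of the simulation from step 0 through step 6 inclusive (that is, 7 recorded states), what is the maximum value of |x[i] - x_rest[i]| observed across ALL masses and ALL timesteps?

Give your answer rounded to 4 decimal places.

Answer: 2.7530

Derivation:
Step 0: x=[4.0000 6.0000] v=[0.0000 -2.0000]
Step 1: x=[3.9600 5.8200] v=[-0.4000 -1.8000]
Step 2: x=[3.8780 5.6614] v=[-0.8200 -1.5860]
Step 3: x=[3.7541 5.5250] v=[-1.2389 -1.3643]
Step 4: x=[3.5906 5.4109] v=[-1.6355 -1.1414]
Step 5: x=[3.3916 5.3186] v=[-1.9896 -0.9234]
Step 6: x=[3.1634 5.2470] v=[-2.2825 -0.7161]
Max displacement = 2.7530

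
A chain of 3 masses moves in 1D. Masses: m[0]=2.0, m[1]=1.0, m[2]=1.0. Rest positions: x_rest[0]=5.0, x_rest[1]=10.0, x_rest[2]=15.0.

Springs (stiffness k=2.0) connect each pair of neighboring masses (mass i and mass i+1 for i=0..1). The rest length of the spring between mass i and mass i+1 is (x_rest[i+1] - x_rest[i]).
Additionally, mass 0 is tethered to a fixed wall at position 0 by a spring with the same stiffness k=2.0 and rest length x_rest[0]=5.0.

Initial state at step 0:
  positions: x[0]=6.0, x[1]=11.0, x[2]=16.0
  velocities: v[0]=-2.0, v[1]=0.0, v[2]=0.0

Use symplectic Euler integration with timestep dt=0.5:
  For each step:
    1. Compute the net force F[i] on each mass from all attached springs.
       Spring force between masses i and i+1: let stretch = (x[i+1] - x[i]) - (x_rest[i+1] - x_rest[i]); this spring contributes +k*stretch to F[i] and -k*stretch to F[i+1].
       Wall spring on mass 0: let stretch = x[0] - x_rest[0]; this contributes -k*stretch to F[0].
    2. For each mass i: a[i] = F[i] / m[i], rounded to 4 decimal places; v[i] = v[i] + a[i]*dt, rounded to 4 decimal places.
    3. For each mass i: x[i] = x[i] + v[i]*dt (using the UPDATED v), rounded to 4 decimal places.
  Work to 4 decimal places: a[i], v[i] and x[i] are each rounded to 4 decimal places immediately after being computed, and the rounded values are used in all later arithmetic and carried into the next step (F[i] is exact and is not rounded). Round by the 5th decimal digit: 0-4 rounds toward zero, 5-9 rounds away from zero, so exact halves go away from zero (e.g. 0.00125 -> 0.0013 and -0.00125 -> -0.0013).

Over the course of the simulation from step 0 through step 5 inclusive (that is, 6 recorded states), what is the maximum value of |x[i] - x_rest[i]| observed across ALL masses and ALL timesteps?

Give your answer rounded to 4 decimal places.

Answer: 1.8515

Derivation:
Step 0: x=[6.0000 11.0000 16.0000] v=[-2.0000 0.0000 0.0000]
Step 1: x=[4.7500 11.0000 16.0000] v=[-2.5000 0.0000 0.0000]
Step 2: x=[3.8750 10.3750 16.0000] v=[-1.7500 -1.2500 0.0000]
Step 3: x=[3.6563 9.3125 15.6875] v=[-0.4375 -2.1250 -0.6250]
Step 4: x=[3.9376 8.6094 14.6875] v=[0.5625 -1.4062 -2.0000]
Step 5: x=[4.4024 8.6095 13.1485] v=[0.9296 0.0001 -3.0781]
Max displacement = 1.8515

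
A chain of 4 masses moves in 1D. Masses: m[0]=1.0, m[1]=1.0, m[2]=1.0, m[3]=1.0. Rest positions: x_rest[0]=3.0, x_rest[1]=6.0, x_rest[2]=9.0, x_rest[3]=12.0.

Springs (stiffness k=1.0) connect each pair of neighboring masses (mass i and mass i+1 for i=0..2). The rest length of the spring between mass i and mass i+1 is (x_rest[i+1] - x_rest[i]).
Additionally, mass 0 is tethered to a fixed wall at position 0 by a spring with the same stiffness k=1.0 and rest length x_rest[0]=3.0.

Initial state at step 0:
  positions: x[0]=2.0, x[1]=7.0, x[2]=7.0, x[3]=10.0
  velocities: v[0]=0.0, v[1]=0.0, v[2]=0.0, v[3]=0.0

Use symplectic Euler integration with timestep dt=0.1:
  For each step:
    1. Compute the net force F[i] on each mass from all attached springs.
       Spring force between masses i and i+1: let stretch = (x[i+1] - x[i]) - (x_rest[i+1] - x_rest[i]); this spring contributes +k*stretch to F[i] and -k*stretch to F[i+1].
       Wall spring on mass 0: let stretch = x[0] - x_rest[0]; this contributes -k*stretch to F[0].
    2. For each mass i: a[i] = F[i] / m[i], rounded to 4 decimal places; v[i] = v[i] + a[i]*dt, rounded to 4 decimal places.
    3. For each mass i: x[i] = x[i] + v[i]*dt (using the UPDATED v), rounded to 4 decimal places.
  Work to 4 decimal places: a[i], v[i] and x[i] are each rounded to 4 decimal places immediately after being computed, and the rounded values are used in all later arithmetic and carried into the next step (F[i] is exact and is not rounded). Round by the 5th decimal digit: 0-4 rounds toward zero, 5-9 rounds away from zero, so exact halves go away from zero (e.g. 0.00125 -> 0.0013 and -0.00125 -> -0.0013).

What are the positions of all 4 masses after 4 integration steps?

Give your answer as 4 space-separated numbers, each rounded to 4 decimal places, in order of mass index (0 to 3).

Answer: 2.2837 6.5237 7.2838 10.0044

Derivation:
Step 0: x=[2.0000 7.0000 7.0000 10.0000] v=[0.0000 0.0000 0.0000 0.0000]
Step 1: x=[2.0300 6.9500 7.0300 10.0000] v=[0.3000 -0.5000 0.3000 0.0000]
Step 2: x=[2.0889 6.8516 7.0889 10.0003] v=[0.5890 -0.9840 0.5890 0.0030]
Step 3: x=[2.1745 6.7080 7.1745 10.0015] v=[0.8564 -1.4365 0.8564 0.0119]
Step 4: x=[2.2837 6.5237 7.2838 10.0044] v=[1.0923 -1.8432 1.0925 0.0292]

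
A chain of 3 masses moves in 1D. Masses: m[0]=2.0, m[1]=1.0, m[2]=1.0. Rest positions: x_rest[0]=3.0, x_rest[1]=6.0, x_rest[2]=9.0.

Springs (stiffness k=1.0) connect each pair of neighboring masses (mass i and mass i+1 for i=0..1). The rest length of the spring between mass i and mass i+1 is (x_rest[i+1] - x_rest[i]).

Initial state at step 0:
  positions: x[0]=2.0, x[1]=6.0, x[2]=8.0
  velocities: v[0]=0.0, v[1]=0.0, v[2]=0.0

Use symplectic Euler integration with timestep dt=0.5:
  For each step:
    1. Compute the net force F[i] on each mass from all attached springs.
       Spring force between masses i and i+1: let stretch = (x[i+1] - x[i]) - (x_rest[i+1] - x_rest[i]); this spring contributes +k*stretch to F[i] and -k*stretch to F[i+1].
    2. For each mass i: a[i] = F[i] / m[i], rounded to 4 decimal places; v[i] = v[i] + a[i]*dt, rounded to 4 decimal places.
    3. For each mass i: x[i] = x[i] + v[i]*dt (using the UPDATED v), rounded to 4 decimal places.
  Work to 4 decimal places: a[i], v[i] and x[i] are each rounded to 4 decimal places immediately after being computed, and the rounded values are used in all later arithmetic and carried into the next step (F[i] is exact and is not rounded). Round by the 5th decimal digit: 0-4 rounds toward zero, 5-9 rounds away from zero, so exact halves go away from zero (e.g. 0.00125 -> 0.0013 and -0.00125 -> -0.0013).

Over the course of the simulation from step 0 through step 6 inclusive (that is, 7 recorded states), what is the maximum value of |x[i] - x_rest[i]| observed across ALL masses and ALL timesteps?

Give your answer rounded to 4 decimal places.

Answer: 1.5195

Derivation:
Step 0: x=[2.0000 6.0000 8.0000] v=[0.0000 0.0000 0.0000]
Step 1: x=[2.1250 5.5000 8.2500] v=[0.2500 -1.0000 0.5000]
Step 2: x=[2.2969 4.8438 8.5625] v=[0.3438 -1.3125 0.6250]
Step 3: x=[2.4122 4.4805 8.6954] v=[0.2305 -0.7266 0.2657]
Step 4: x=[2.4110 4.6539 8.5245] v=[-0.0025 0.3467 -0.3418]
Step 5: x=[2.3151 5.2342 8.1360] v=[-0.1918 1.1606 -0.7771]
Step 6: x=[2.2091 5.8102 7.7720] v=[-0.2121 1.1520 -0.7280]
Max displacement = 1.5195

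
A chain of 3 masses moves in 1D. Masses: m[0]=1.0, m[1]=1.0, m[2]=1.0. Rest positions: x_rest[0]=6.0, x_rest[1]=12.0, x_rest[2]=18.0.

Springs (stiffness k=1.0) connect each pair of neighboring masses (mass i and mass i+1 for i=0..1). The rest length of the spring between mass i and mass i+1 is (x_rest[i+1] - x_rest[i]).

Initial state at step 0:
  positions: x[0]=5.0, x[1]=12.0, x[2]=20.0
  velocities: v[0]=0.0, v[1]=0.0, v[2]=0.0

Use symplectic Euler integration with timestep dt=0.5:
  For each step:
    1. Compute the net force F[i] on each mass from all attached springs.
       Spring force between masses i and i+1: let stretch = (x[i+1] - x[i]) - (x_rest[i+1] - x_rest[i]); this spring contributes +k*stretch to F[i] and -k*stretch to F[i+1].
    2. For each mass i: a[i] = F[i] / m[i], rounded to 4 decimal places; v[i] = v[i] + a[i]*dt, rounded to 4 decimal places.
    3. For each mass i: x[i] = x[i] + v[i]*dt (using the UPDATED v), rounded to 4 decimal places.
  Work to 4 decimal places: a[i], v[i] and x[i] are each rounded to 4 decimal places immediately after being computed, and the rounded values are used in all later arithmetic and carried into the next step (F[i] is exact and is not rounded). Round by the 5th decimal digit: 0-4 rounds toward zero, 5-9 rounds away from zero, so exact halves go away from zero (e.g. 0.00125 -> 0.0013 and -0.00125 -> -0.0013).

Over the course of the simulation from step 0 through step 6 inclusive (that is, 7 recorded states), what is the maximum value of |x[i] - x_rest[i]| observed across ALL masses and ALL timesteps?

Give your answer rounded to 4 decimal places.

Step 0: x=[5.0000 12.0000 20.0000] v=[0.0000 0.0000 0.0000]
Step 1: x=[5.2500 12.2500 19.5000] v=[0.5000 0.5000 -1.0000]
Step 2: x=[5.7500 12.5625 18.6875] v=[1.0000 0.6250 -1.6250]
Step 3: x=[6.4532 12.7032 17.8438] v=[1.4063 0.2813 -1.6875]
Step 4: x=[7.2189 12.5665 17.2149] v=[1.5313 -0.2734 -1.2578]
Step 5: x=[7.8215 12.2550 16.9239] v=[1.2051 -0.6230 -0.5820]
Step 6: x=[8.0325 12.0024 16.9657] v=[0.4219 -0.5053 0.0836]
Max displacement = 2.0325

Answer: 2.0325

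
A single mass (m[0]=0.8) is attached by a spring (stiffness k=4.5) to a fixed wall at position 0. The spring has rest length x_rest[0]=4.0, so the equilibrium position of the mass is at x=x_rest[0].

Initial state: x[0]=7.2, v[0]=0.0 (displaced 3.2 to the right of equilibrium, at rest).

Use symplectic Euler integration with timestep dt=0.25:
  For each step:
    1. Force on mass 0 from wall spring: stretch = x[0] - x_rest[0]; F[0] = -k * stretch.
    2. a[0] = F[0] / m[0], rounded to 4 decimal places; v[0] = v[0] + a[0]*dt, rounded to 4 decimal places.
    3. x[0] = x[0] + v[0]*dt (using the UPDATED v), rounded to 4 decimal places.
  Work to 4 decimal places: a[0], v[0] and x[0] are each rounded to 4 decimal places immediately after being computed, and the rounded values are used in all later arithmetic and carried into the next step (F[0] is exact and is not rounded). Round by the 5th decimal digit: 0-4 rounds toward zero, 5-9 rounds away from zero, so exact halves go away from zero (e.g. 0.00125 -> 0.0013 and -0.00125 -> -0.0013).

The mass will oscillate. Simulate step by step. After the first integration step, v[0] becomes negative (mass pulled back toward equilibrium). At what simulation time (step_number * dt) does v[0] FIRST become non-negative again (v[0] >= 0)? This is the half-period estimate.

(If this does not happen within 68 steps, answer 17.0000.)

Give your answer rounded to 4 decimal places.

Step 0: x=[7.2000] v=[0.0000]
Step 1: x=[6.0750] v=[-4.5000]
Step 2: x=[4.2205] v=[-7.4180]
Step 3: x=[2.2885] v=[-7.7281]
Step 4: x=[0.9582] v=[-5.3213]
Step 5: x=[0.6973] v=[-1.0438]
Step 6: x=[1.5975] v=[3.6006]
First v>=0 after going negative at step 6, time=1.5000

Answer: 1.5000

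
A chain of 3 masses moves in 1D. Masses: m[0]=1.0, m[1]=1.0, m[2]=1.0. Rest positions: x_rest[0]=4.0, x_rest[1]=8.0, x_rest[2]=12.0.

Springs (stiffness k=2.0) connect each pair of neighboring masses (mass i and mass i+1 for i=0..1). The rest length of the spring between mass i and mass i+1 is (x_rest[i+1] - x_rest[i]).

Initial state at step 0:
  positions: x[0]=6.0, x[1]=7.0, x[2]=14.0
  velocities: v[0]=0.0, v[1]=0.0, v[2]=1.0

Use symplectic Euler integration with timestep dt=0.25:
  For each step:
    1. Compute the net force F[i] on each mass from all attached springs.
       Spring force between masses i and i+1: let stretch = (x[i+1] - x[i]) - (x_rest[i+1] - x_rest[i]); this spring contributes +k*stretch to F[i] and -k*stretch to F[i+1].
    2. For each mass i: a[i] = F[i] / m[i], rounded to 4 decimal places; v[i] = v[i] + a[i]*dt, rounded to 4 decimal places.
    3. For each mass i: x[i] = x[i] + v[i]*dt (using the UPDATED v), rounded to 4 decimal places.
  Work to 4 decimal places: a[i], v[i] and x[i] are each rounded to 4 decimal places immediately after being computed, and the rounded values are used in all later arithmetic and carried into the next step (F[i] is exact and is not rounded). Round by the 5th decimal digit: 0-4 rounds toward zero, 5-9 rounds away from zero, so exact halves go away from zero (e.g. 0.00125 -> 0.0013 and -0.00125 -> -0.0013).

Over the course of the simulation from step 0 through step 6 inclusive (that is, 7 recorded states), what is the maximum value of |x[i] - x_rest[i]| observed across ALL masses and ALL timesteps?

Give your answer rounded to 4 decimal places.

Step 0: x=[6.0000 7.0000 14.0000] v=[0.0000 0.0000 1.0000]
Step 1: x=[5.6250 7.7500 13.8750] v=[-1.5000 3.0000 -0.5000]
Step 2: x=[5.0156 9.0000 13.4844] v=[-2.4375 5.0000 -1.5625]
Step 3: x=[4.4043 10.3125 13.0332] v=[-2.4453 5.2500 -1.8047]
Step 4: x=[4.0315 11.2266 12.7419] v=[-1.4912 3.6563 -1.1651]
Step 5: x=[4.0581 11.4307 12.7612] v=[0.1064 0.8164 0.0773]
Step 6: x=[4.5063 10.8795 13.1142] v=[1.7927 -2.2047 1.4121]
Max displacement = 3.4307

Answer: 3.4307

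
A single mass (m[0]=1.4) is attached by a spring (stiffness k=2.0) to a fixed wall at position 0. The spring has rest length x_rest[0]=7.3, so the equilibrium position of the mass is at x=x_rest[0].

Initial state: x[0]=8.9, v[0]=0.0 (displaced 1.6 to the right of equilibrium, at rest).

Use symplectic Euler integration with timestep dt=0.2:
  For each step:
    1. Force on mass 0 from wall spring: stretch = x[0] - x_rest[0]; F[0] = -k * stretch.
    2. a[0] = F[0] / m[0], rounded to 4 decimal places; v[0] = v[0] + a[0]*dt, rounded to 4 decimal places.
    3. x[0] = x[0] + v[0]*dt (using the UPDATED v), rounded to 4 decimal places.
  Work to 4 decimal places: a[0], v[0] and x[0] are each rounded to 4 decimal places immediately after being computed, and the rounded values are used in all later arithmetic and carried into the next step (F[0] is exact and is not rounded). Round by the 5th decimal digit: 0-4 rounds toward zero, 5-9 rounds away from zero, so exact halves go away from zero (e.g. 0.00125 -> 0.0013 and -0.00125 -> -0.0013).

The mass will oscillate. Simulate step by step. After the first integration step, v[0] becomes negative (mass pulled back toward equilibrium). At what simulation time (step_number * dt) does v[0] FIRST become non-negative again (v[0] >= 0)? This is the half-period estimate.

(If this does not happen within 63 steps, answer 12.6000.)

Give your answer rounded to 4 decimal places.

Step 0: x=[8.9000] v=[0.0000]
Step 1: x=[8.8086] v=[-0.4571]
Step 2: x=[8.6310] v=[-0.8881]
Step 3: x=[8.3773] v=[-1.2684]
Step 4: x=[8.0621] v=[-1.5762]
Step 5: x=[7.7033] v=[-1.7939]
Step 6: x=[7.3215] v=[-1.9091]
Step 7: x=[6.9385] v=[-1.9152]
Step 8: x=[6.5761] v=[-1.8119]
Step 9: x=[6.2551] v=[-1.6051]
Step 10: x=[5.9938] v=[-1.3066]
Step 11: x=[5.8071] v=[-0.9334]
Step 12: x=[5.7057] v=[-0.5069]
Step 13: x=[5.6954] v=[-0.0514]
Step 14: x=[5.7768] v=[0.4071]
First v>=0 after going negative at step 14, time=2.8000

Answer: 2.8000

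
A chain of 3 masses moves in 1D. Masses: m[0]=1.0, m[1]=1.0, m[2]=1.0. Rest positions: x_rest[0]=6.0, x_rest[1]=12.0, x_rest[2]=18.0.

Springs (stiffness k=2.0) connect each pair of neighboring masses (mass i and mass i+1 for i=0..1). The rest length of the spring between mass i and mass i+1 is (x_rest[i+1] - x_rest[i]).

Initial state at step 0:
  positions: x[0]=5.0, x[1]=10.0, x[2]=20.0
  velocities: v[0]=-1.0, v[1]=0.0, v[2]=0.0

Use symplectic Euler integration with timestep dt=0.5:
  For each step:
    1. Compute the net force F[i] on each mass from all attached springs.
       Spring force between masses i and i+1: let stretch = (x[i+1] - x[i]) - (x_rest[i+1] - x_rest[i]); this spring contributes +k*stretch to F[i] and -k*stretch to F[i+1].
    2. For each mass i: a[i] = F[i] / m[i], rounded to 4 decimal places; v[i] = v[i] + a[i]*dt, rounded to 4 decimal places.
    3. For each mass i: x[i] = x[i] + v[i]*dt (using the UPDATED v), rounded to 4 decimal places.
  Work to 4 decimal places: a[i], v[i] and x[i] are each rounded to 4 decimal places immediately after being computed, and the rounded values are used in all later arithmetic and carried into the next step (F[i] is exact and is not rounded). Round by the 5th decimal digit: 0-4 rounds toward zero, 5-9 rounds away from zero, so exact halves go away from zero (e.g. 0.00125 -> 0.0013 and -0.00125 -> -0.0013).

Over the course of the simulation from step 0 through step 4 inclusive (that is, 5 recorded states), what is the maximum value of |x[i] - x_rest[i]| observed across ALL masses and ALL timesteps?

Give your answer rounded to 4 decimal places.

Answer: 3.1250

Derivation:
Step 0: x=[5.0000 10.0000 20.0000] v=[-1.0000 0.0000 0.0000]
Step 1: x=[4.0000 12.5000 18.0000] v=[-2.0000 5.0000 -4.0000]
Step 2: x=[4.2500 13.5000 16.2500] v=[0.5000 2.0000 -3.5000]
Step 3: x=[6.1250 11.2500 16.1250] v=[3.7500 -4.5000 -0.2500]
Step 4: x=[7.5625 8.8750 16.5625] v=[2.8750 -4.7500 0.8750]
Max displacement = 3.1250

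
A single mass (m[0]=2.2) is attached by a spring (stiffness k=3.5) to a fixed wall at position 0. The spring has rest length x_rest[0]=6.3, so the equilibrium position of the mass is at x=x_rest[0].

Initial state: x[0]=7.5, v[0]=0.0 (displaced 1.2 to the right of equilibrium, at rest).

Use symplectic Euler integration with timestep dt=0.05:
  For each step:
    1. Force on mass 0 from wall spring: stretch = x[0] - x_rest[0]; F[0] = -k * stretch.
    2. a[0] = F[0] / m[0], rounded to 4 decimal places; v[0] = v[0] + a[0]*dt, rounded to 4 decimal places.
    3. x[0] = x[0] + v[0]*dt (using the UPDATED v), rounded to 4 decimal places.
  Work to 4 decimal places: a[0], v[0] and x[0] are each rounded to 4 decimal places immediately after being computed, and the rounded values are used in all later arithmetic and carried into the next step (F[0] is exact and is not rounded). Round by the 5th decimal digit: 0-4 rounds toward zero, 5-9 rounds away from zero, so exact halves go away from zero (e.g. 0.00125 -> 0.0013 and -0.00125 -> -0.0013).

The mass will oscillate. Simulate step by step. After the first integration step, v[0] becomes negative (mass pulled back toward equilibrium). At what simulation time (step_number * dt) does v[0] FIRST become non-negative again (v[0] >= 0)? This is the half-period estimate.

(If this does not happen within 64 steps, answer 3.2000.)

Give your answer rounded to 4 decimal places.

Answer: 2.5000

Derivation:
Step 0: x=[7.5000] v=[0.0000]
Step 1: x=[7.4952] v=[-0.0955]
Step 2: x=[7.4857] v=[-0.1906]
Step 3: x=[7.4715] v=[-0.2849]
Step 4: x=[7.4526] v=[-0.3781]
Step 5: x=[7.4291] v=[-0.4698]
Step 6: x=[7.4011] v=[-0.5596]
Step 7: x=[7.3687] v=[-0.6472]
Step 8: x=[7.3321] v=[-0.7322]
Step 9: x=[7.2914] v=[-0.8143]
Step 10: x=[7.2467] v=[-0.8932]
Step 11: x=[7.1983] v=[-0.9685]
Step 12: x=[7.1463] v=[-1.0400]
Step 13: x=[7.0909] v=[-1.1073]
Step 14: x=[7.0324] v=[-1.1702]
Step 15: x=[6.9710] v=[-1.2285]
Step 16: x=[6.9069] v=[-1.2819]
Step 17: x=[6.8404] v=[-1.3302]
Step 18: x=[6.7717] v=[-1.3732]
Step 19: x=[6.7012] v=[-1.4107]
Step 20: x=[6.6291] v=[-1.4426]
Step 21: x=[6.5557] v=[-1.4688]
Step 22: x=[6.4812] v=[-1.4891]
Step 23: x=[6.4060] v=[-1.5035]
Step 24: x=[6.3304] v=[-1.5119]
Step 25: x=[6.2547] v=[-1.5143]
Step 26: x=[6.1792] v=[-1.5107]
Step 27: x=[6.1041] v=[-1.5011]
Step 28: x=[6.0298] v=[-1.4855]
Step 29: x=[5.9566] v=[-1.4640]
Step 30: x=[5.8848] v=[-1.4367]
Step 31: x=[5.8146] v=[-1.4037]
Step 32: x=[5.7463] v=[-1.3651]
Step 33: x=[5.6802] v=[-1.3211]
Step 34: x=[5.6166] v=[-1.2718]
Step 35: x=[5.5557] v=[-1.2174]
Step 36: x=[5.4978] v=[-1.1582]
Step 37: x=[5.4431] v=[-1.0944]
Step 38: x=[5.3918] v=[-1.0262]
Step 39: x=[5.3441] v=[-0.9540]
Step 40: x=[5.3002] v=[-0.8780]
Step 41: x=[5.2603] v=[-0.7985]
Step 42: x=[5.2245] v=[-0.7158]
Step 43: x=[5.1930] v=[-0.6303]
Step 44: x=[5.1659] v=[-0.5422]
Step 45: x=[5.1433] v=[-0.4520]
Step 46: x=[5.1253] v=[-0.3600]
Step 47: x=[5.1120] v=[-0.2666]
Step 48: x=[5.1034] v=[-0.1721]
Step 49: x=[5.0996] v=[-0.0769]
Step 50: x=[5.1005] v=[0.0186]
First v>=0 after going negative at step 50, time=2.5000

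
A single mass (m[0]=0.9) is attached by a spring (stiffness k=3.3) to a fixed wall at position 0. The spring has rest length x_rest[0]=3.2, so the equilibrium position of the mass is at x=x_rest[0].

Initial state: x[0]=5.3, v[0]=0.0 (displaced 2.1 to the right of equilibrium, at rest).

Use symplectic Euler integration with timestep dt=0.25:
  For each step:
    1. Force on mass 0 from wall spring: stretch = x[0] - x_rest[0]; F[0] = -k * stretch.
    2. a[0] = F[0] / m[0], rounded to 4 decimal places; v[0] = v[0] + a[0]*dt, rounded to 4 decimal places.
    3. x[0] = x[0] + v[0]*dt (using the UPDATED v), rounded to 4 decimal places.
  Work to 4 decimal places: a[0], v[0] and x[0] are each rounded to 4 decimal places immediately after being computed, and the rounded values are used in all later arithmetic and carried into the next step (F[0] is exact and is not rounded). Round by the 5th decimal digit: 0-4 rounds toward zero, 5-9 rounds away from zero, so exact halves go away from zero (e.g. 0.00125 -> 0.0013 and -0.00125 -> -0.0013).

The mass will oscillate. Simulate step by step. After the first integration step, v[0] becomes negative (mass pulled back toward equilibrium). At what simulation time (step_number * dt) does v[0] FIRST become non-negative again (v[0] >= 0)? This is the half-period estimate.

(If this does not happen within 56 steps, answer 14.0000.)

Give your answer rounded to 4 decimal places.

Step 0: x=[5.3000] v=[0.0000]
Step 1: x=[4.8188] v=[-1.9250]
Step 2: x=[3.9666] v=[-3.4089]
Step 3: x=[2.9387] v=[-4.1116]
Step 4: x=[1.9707] v=[-3.8721]
Step 5: x=[1.2844] v=[-2.7453]
Step 6: x=[1.0371] v=[-0.9893]
Step 7: x=[1.2855] v=[0.9934]
First v>=0 after going negative at step 7, time=1.7500

Answer: 1.7500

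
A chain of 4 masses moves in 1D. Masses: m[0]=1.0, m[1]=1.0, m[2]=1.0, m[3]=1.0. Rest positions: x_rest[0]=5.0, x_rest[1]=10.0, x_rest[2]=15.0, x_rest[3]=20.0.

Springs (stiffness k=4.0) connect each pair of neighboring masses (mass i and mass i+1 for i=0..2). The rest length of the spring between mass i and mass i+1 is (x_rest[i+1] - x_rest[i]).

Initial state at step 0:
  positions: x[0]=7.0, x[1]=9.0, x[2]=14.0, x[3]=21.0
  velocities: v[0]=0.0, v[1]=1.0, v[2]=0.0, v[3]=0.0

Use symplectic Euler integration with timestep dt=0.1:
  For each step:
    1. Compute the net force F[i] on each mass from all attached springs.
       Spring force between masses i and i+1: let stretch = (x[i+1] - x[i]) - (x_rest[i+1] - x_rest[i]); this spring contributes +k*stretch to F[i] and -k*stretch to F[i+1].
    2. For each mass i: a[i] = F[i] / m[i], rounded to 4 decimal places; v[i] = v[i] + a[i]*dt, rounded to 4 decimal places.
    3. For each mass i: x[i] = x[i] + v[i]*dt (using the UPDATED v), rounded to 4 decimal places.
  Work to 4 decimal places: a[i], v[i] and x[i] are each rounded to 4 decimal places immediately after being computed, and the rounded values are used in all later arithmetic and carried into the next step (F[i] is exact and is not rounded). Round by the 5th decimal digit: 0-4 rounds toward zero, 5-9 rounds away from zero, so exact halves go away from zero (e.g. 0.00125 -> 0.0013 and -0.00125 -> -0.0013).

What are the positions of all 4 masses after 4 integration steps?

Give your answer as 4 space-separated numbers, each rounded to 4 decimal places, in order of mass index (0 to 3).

Step 0: x=[7.0000 9.0000 14.0000 21.0000] v=[0.0000 1.0000 0.0000 0.0000]
Step 1: x=[6.8800 9.2200 14.0800 20.9200] v=[-1.2000 2.2000 0.8000 -0.8000]
Step 2: x=[6.6536 9.5408 14.2392 20.7664] v=[-2.2640 3.2080 1.5920 -1.5360]
Step 3: x=[6.3427 9.9341 14.4716 20.5517] v=[-3.1091 3.9325 2.3235 -2.1469]
Step 4: x=[5.9755 10.3652 14.7657 20.2938] v=[-3.6725 4.3109 2.9405 -2.5789]

Answer: 5.9755 10.3652 14.7657 20.2938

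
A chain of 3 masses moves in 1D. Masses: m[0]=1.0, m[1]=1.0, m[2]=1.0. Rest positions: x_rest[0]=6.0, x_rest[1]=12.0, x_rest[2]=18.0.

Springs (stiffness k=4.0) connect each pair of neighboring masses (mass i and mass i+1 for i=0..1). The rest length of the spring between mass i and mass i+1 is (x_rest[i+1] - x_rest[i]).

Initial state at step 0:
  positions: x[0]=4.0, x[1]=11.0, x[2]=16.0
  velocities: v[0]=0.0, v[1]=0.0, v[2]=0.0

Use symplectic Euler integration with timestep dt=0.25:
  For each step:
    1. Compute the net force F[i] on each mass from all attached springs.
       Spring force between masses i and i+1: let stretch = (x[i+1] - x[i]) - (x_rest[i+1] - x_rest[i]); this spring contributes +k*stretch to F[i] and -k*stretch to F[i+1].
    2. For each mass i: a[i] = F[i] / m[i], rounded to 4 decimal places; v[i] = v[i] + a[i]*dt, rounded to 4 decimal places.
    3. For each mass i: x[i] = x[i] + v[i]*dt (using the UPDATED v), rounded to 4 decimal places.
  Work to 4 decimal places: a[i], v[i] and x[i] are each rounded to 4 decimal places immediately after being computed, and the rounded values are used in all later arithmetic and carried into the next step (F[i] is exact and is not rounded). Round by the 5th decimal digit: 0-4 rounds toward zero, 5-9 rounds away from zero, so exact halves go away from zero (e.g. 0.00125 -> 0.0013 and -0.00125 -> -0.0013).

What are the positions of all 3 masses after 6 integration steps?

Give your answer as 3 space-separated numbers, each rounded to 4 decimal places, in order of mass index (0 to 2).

Step 0: x=[4.0000 11.0000 16.0000] v=[0.0000 0.0000 0.0000]
Step 1: x=[4.2500 10.5000 16.2500] v=[1.0000 -2.0000 1.0000]
Step 2: x=[4.5625 9.8750 16.5625] v=[1.2500 -2.5000 1.2500]
Step 3: x=[4.7031 9.5938 16.7031] v=[0.5625 -1.1250 0.5625]
Step 4: x=[4.5664 9.8672 16.5664] v=[-0.5468 1.0936 -0.5468]
Step 5: x=[4.2549 10.4902 16.2549] v=[-1.2460 2.4920 -1.2460]
Step 6: x=[4.0022 10.9956 16.0022] v=[-1.0107 2.0214 -1.0107]

Answer: 4.0022 10.9956 16.0022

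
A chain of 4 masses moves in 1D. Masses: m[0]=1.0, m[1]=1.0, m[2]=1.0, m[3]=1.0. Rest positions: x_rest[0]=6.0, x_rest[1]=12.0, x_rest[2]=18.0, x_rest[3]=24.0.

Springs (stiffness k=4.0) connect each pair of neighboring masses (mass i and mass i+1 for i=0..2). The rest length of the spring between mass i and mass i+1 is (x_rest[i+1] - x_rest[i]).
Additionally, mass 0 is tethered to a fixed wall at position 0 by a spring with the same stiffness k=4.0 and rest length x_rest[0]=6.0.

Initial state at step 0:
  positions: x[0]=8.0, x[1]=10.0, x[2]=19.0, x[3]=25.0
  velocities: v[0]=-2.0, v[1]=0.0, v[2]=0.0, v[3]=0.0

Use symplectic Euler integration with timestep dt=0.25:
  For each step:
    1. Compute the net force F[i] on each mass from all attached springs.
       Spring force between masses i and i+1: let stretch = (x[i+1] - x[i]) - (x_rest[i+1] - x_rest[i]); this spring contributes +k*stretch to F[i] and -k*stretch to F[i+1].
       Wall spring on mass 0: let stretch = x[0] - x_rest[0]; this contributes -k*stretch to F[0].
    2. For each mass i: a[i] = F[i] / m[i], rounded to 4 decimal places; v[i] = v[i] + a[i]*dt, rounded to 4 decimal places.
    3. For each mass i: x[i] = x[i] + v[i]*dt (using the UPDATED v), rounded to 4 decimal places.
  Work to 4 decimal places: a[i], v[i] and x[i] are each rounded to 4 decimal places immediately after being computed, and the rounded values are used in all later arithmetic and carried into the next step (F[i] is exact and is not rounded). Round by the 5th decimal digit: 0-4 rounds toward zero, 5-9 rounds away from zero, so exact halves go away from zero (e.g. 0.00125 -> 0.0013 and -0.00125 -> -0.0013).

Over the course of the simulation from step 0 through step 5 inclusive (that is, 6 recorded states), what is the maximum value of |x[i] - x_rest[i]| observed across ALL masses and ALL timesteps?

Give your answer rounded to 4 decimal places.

Step 0: x=[8.0000 10.0000 19.0000 25.0000] v=[-2.0000 0.0000 0.0000 0.0000]
Step 1: x=[6.0000 11.7500 18.2500 25.0000] v=[-8.0000 7.0000 -3.0000 0.0000]
Step 2: x=[3.9375 13.6875 17.5625 24.8125] v=[-8.2500 7.7500 -2.7500 -0.7500]
Step 3: x=[3.3281 14.1563 17.7188 24.3125] v=[-2.4375 1.8750 0.6250 -2.0000]
Step 4: x=[4.5938 12.8086 18.6329 23.6641] v=[5.0626 -5.3907 3.6562 -2.5937]
Step 5: x=[6.7647 10.8633 19.3487 23.2579] v=[8.6836 -7.7812 2.8631 -1.6249]
Max displacement = 2.6719

Answer: 2.6719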